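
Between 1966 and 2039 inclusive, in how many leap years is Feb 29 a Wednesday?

2

Leap years in 1966–2039: 18 of them.
Feb 29 weekday advances by 5 (mod 7) from one leap year to the next four years later (or differs when a century non-leap intervenes).
Leap-day weekdays: 1968:Thu 1972:Tue 1976:Sun 1980:Fri 1984:Wed✓ 1988:Mon 1992:Sat 1996:Thu 2000:Tue 2004:Sun 2008:Fri 2012:Wed✓ 2016:Mon 2020:Sat 2024:Thu 2028:Tue 2032:Sun 2036:Fri
Wednesday: 1984, 2012 → 2.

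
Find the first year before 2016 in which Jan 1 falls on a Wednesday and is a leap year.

Jan 1 advances by 2 weekdays after a leap year and by 1 after a common year.
2016: Jan 1 is Friday (leap).
2015: Thursday
2014: Wednesday
2013: Tuesday
2012: Sunday (leap)
2011: Saturday
2010: Friday
2009: Thursday
2008: Tuesday (leap)
2007: Monday
2006: Sunday
2005: Saturday
2004: Thursday (leap)
2003: Wednesday
2002: Tuesday
2001: Monday
2000: Saturday (leap)
1999: Friday
1998: Thursday
1997: Wednesday
1996: Monday (leap)
1995: Sunday
1994: Saturday
1993: Friday
1992: Wednesday (leap)
1992 begins on a Wednesday and is a leap year.

1992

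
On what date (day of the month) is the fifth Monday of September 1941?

September 1, 1941 is a Monday, so the first Monday is the 1st.
The fifth Monday is 1 + 28 = 29.

29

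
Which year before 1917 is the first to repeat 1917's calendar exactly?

1906

Two years share a calendar iff Jan 1 falls on the same weekday and both are leap or both are common. 1917: Jan 1 is Monday, common year.
1916: Jan 1 Saturday, leap
1915: Jan 1 Friday, common
1914: Jan 1 Thursday, common
1913: Jan 1 Wednesday, common
1912: Jan 1 Monday, leap
1911: Jan 1 Sunday, common
1910: Jan 1 Saturday, common
1909: Jan 1 Friday, common
1908: Jan 1 Wednesday, leap
1907: Jan 1 Tuesday, common
1906: Jan 1 Monday, common
1906 matches on both conditions.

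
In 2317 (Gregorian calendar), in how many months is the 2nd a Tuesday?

2

Check the 2nd of each month of 2317: Jan 2: Tue, Feb 2: Fri, Mar 2: Fri, Apr 2: Mon, May 2: Wed, Jun 2: Sat, Jul 2: Mon, Aug 2: Thu, Sep 2: Sun, Oct 2: Tue, Nov 2: Fri, Dec 2: Sun.
Tuesday occurs in January, October — 2 months.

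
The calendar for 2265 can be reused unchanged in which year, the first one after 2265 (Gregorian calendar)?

Two years share a calendar iff Jan 1 falls on the same weekday and both are leap or both are common. 2265: Jan 1 is Sunday, common year.
2266: Jan 1 Monday, common
2267: Jan 1 Tuesday, common
2268: Jan 1 Wednesday, leap
2269: Jan 1 Friday, common
2270: Jan 1 Saturday, common
2271: Jan 1 Sunday, common
2271 matches on both conditions.

2271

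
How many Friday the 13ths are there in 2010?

1

Check the 13th of each month of 2010: Jan 13: Wed, Feb 13: Sat, Mar 13: Sat, Apr 13: Tue, May 13: Thu, Jun 13: Sun, Jul 13: Tue, Aug 13: Fri, Sep 13: Mon, Oct 13: Wed, Nov 13: Sat, Dec 13: Mon.
Friday occurs in August — 1 month.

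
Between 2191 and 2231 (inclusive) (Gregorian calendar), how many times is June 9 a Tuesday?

Track June 9's weekday year by year (advancing +1, or +2 across a Feb 29):
  2191: Thu  2192: Sat (+2)  2193: Sun (+1)  2194: Mon (+1)  2195: Tue (+1) ✓
  2196: Thu (+2)  2197: Fri (+1)  2198: Sat (+1)  2199: Sun (+1)  2200: Mon (+1)
  2201: Tue (+1) ✓  2202: Wed (+1)  2203: Thu (+1)  2204: Sat (+2)  … (13 more years) …
  2218: Tue (+1) ✓  2219: Wed (+1)  2220: Fri (+2)  2221: Sat (+1)  2222: Sun (+1)
  2223: Mon (+1)  2224: Wed (+2)  2225: Thu (+1)  2226: Fri (+1)  2227: Sat (+1)
  2228: Mon (+2)  2229: Tue (+1) ✓  2230: Wed (+1)  2231: Thu (+1)
Tuesday years: 2195, 2201, 2207, 2212, 2218, 2229 — 6 in total.

6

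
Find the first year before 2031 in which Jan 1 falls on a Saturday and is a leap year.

2028

Jan 1 advances by 2 weekdays after a leap year and by 1 after a common year.
2031: Jan 1 is Wednesday.
2030: Tuesday
2029: Monday
2028: Saturday (leap)
2028 begins on a Saturday and is a leap year.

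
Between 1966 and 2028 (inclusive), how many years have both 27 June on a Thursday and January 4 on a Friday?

Check each year's weekday for 27 June and January 4:
  1966: Mon/Tue  1967: Tue/Wed  1968: Thu/Thu  1969: Fri/Sat  1970: Sat/Sun  1971: Sun/Mon  1972: Tue/Tue  1973: Wed/Thu  1974: Thu/Fri ✓  1975: Fri/Sat  1976: Sun/Sun  1977: Mon/Tue  1978: Tue/Wed  1979: Wed/Thu  …(35 more)…  2015: Sat/Sun  2016: Mon/Mon  2017: Tue/Wed  2018: Wed/Thu  2019: Thu/Fri ✓  2020: Sat/Sat  2021: Sun/Mon  2022: Mon/Tue  2023: Tue/Wed  2024: Thu/Thu  2025: Fri/Sat  2026: Sat/Sun  2027: Sun/Mon  2028: Tue/Tue
Both conditions hold in: 1974, 1985, 1991, 2002, 2013, 2019 — 6.

6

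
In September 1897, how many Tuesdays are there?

September 1897 has 30 days and begins on Wednesday.
The first Tuesday is September 7.
Tuesdays fall on 7, 14, 21, 28 — that's 4.

4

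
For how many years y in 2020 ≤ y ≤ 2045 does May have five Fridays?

11

May has 31 days; it has five Fridays when Friday falls among the first (month-length − 28) days — i.e. when May 1 is one of Friday/Thursday/Wednesday.
May 1 by year: 2020:Fri✓ 2021:Sat 2022:Sun 2023:Mon 2024:Wed✓ 2025:Thu✓ 2026:Fri✓ 2027:Sat 2028:Mon 2029:Tue 2030:Wed✓ 2031:Thu✓ 2032:Sat 2033:Sun 2034:Mon 2035:Tue 2036:Thu✓ 2037:Fri✓ 2038:Sat 2039:Sun 2040:Tue 2041:Wed✓ 2042:Thu✓ 2043:Fri✓ 2044:Sun 2045:Mon
Years with five Fridays: 2020, 2024, 2025, 2026, 2030, 2031, 2036, 2037, 2041, 2042, 2043 → 11.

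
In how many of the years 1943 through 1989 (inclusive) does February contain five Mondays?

February has 28 days (29 in leap years); it has five Mondays when Monday falls among the first (month-length − 28) days — i.e. when February 1 is Monday in a leap year (never in a common year).
February 1 by year: 1943:Mon 1944:Tue 1945:Thu 1946:Fri 1947:Sat 1948:Sun 1949:Tue 1950:Wed 1951:Thu 1952:Fri 1953:Sun 1954:Mon 1955:Tue 1956:Wed 1957:Fri …(17 more)… 1975:Sat 1976:Sun 1977:Tue 1978:Wed 1979:Thu 1980:Fri 1981:Sun 1982:Mon 1983:Tue 1984:Wed 1985:Fri 1986:Sat 1987:Sun 1988:Mon✓ 1989:Wed
Years with five Mondays: 1960, 1988 → 2.

2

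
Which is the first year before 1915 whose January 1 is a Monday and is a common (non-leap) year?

1906

Jan 1 advances by 2 weekdays after a leap year and by 1 after a common year.
1915: Jan 1 is Friday.
1914: Thursday
1913: Wednesday
1912: Monday (leap)
1911: Sunday
1910: Saturday
1909: Friday
1908: Wednesday (leap)
1907: Tuesday
1906: Monday
1906 begins on a Monday and is a common year.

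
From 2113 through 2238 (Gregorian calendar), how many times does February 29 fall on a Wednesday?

Leap years in 2113–2238: 30 of them.
Feb 29 weekday advances by 5 (mod 7) from one leap year to the next four years later (or differs when a century non-leap intervenes).
Leap-day weekdays: 2116:Sat 2120:Thu 2124:Tue 2128:Sun 2132:Fri 2136:Wed✓ 2140:Mon 2144:Sat 2148:Thu 2152:Tue 2156:Sun 2160:Fri 2164:Wed✓ …(4 more)… 2184:Sun 2188:Fri 2192:Wed✓ 2196:Mon 2204:Wed✓ 2208:Mon 2212:Sat 2216:Thu 2220:Tue 2224:Sun 2228:Fri 2232:Wed✓ 2236:Mon
Wednesday: 2136, 2164, 2192, 2204, 2232 → 5.

5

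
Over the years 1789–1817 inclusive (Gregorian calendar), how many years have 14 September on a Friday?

4

Track 14 September's weekday year by year (advancing +1, or +2 across a Feb 29):
  1789: Mon  1790: Tue (+1)  1791: Wed (+1)  1792: Fri (+2) ✓  1793: Sat (+1)
  1794: Sun (+1)  1795: Mon (+1)  1796: Wed (+2)  1797: Thu (+1)  1798: Fri (+1) ✓
  1799: Sat (+1)  1800: Sun (+1)  1801: Mon (+1)  1802: Tue (+1)  1803: Wed (+1)
  1804: Fri (+2) ✓  1805: Sat (+1)  1806: Sun (+1)  1807: Mon (+1)  1808: Wed (+2)
  1809: Thu (+1)  1810: Fri (+1) ✓  1811: Sat (+1)  1812: Mon (+2)  1813: Tue (+1)
  1814: Wed (+1)  1815: Thu (+1)  1816: Sat (+2)  1817: Sun (+1)
Friday years: 1792, 1798, 1804, 1810 — 4 in total.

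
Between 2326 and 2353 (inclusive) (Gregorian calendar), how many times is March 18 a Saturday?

Track March 18's weekday year by year (advancing +1, or +2 across a Feb 29):
  2326: Thu  2327: Fri (+1)  2328: Sun (+2)  2329: Mon (+1)  2330: Tue (+1)
  2331: Wed (+1)  2332: Fri (+2)  2333: Sat (+1) ✓  2334: Sun (+1)  2335: Mon (+1)
  2336: Wed (+2)  2337: Thu (+1)  2338: Fri (+1)  2339: Sat (+1) ✓  2340: Mon (+2)
  2341: Tue (+1)  2342: Wed (+1)  2343: Thu (+1)  2344: Sat (+2) ✓  2345: Sun (+1)
  2346: Mon (+1)  2347: Tue (+1)  2348: Thu (+2)  2349: Fri (+1)  2350: Sat (+1) ✓
  2351: Sun (+1)  2352: Tue (+2)  2353: Wed (+1)
Saturday years: 2333, 2339, 2344, 2350 — 4 in total.

4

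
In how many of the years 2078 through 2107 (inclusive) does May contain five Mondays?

14

May has 31 days; it has five Mondays when Monday falls among the first (month-length − 28) days — i.e. when May 1 is one of Monday/Sunday/Saturday.
May 1 by year: 2078:Sun✓ 2079:Mon✓ 2080:Wed 2081:Thu 2082:Fri 2083:Sat✓ 2084:Mon✓ 2085:Tue 2086:Wed 2087:Thu 2088:Sat✓ 2089:Sun✓ 2090:Mon✓ 2091:Tue 2092:Thu 2093:Fri 2094:Sat✓ 2095:Sun✓ 2096:Tue 2097:Wed 2098:Thu 2099:Fri 2100:Sat✓ 2101:Sun✓ 2102:Mon✓ 2103:Tue 2104:Thu 2105:Fri 2106:Sat✓ 2107:Sun✓
Years with five Mondays: 2078, 2079, 2083, 2084, 2088, 2089, 2090, 2094, 2095, 2100, 2101, 2102, 2106, 2107 → 14.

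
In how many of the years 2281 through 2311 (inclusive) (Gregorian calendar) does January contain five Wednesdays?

13

January has 31 days; it has five Wednesdays when Wednesday falls among the first (month-length − 28) days — i.e. when January 1 is one of Wednesday/Tuesday/Monday.
January 1 by year: 2281:Sat 2282:Sun 2283:Mon✓ 2284:Tue✓ 2285:Thu 2286:Fri 2287:Sat 2288:Sun 2289:Tue✓ 2290:Wed✓ 2291:Thu 2292:Fri 2293:Sun 2294:Mon✓ 2295:Tue✓ 2296:Wed✓ 2297:Fri 2298:Sat 2299:Sun 2300:Mon✓ 2301:Tue✓ 2302:Wed✓ 2303:Thu 2304:Fri 2305:Sun 2306:Mon✓ 2307:Tue✓ 2308:Wed✓ 2309:Fri 2310:Sat 2311:Sun
Years with five Wednesdays: 2283, 2284, 2289, 2290, 2294, 2295, 2296, 2300, 2301, 2302, 2306, 2307, 2308 → 13.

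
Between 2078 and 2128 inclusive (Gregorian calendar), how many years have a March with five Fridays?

21

March has 31 days; it has five Fridays when Friday falls among the first (month-length − 28) days — i.e. when March 1 is one of Friday/Thursday/Wednesday.
March 1 by year: 2078:Tue 2079:Wed✓ 2080:Fri✓ 2081:Sat 2082:Sun 2083:Mon 2084:Wed✓ 2085:Thu✓ 2086:Fri✓ 2087:Sat 2088:Mon 2089:Tue 2090:Wed✓ 2091:Thu✓ 2092:Sat …(21 more)… 2114:Thu✓ 2115:Fri✓ 2116:Sun 2117:Mon 2118:Tue 2119:Wed✓ 2120:Fri✓ 2121:Sat 2122:Sun 2123:Mon 2124:Wed✓ 2125:Thu✓ 2126:Fri✓ 2127:Sat 2128:Mon
Years with five Fridays: 2079, 2080, 2084, 2085, 2086, 2090, 2091, 2096, 2097, 2102, 2103, 2108, 2109, 2113, 2114, 2115, 2119, 2120, 2124, 2125, 2126 → 21.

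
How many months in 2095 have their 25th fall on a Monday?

Check the 25th of each month of 2095: Jan 25: Tue, Feb 25: Fri, Mar 25: Fri, Apr 25: Mon, May 25: Wed, Jun 25: Sat, Jul 25: Mon, Aug 25: Thu, Sep 25: Sun, Oct 25: Tue, Nov 25: Fri, Dec 25: Sun.
Monday occurs in April, July — 2 months.

2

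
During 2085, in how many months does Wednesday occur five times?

A month of length L has five Wednesdays iff its first Wednesday is on day ≤ L−28 (so day 1–3 in a 31-day month, 1–2 in a 30-day month, day 1 in a leap February).
Checking each month of 2085: Jan starts Mon (31d) ✓; Feb starts Thu (28d); Mar starts Thu (31d); Apr starts Sun (30d); May starts Tue (31d) ✓; Jun starts Fri (30d); Jul starts Sun (31d); Aug starts Wed (31d) ✓; Sep starts Sat (30d); Oct starts Mon (31d) ✓; Nov starts Thu (30d); Dec starts Sat (31d).
Five-Wednesday months: January, May, August, October → 4.

4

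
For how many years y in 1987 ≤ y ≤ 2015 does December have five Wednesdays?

December has 31 days; it has five Wednesdays when Wednesday falls among the first (month-length − 28) days — i.e. when December 1 is one of Wednesday/Tuesday/Monday.
December 1 by year: 1987:Tue✓ 1988:Thu 1989:Fri 1990:Sat 1991:Sun 1992:Tue✓ 1993:Wed✓ 1994:Thu 1995:Fri 1996:Sun 1997:Mon✓ 1998:Tue✓ 1999:Wed✓ 2000:Fri 2001:Sat 2002:Sun 2003:Mon✓ 2004:Wed✓ 2005:Thu 2006:Fri 2007:Sat 2008:Mon✓ 2009:Tue✓ 2010:Wed✓ 2011:Thu 2012:Sat 2013:Sun 2014:Mon✓ 2015:Tue✓
Years with five Wednesdays: 1987, 1992, 1993, 1997, 1998, 1999, 2003, 2004, 2008, 2009, 2010, 2014, 2015 → 13.

13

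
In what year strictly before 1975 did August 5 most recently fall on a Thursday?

1971

From one year to the next, a fixed date's weekday advances by 1, or by 2 when a Feb 29 lies between the two dates.
1975: August 5 is Tuesday.
1974: Monday (−1)
1973: Sunday (−1)
1972: Saturday (−1)
1971: Thursday (−2)
August 5 falls on a Thursday in 1971.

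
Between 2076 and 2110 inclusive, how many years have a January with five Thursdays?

January has 31 days; it has five Thursdays when Thursday falls among the first (month-length − 28) days — i.e. when January 1 is one of Thursday/Wednesday/Tuesday.
January 1 by year: 2076:Wed✓ 2077:Fri 2078:Sat 2079:Sun 2080:Mon 2081:Wed✓ 2082:Thu✓ 2083:Fri 2084:Sat 2085:Mon 2086:Tue✓ 2087:Wed✓ 2088:Thu✓ 2089:Sat 2090:Sun …(5 more)… 2096:Sun 2097:Tue✓ 2098:Wed✓ 2099:Thu✓ 2100:Fri 2101:Sat 2102:Sun 2103:Mon 2104:Tue✓ 2105:Thu✓ 2106:Fri 2107:Sat 2108:Sun 2109:Tue✓ 2110:Wed✓
Years with five Thursdays: 2076, 2081, 2082, 2086, 2087, 2088, 2092, 2093, 2097, 2098, 2099, 2104, 2105, 2109, 2110 → 15.

15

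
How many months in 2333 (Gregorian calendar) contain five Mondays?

A month of length L has five Mondays iff its first Monday is on day ≤ L−28 (so day 1–3 in a 31-day month, 1–2 in a 30-day month, day 1 in a leap February).
Checking each month of 2333: Jan starts Sun (31d) ✓; Feb starts Wed (28d); Mar starts Wed (31d); Apr starts Sat (30d); May starts Mon (31d) ✓; Jun starts Thu (30d); Jul starts Sat (31d) ✓; Aug starts Tue (31d); Sep starts Fri (30d); Oct starts Sun (31d) ✓; Nov starts Wed (30d); Dec starts Fri (31d).
Five-Monday months: January, May, July, October → 4.

4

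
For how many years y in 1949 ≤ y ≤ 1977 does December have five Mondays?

December has 31 days; it has five Mondays when Monday falls among the first (month-length − 28) days — i.e. when December 1 is one of Monday/Sunday/Saturday.
December 1 by year: 1949:Thu 1950:Fri 1951:Sat✓ 1952:Mon✓ 1953:Tue 1954:Wed 1955:Thu 1956:Sat✓ 1957:Sun✓ 1958:Mon✓ 1959:Tue 1960:Thu 1961:Fri 1962:Sat✓ 1963:Sun✓ 1964:Tue 1965:Wed 1966:Thu 1967:Fri 1968:Sun✓ 1969:Mon✓ 1970:Tue 1971:Wed 1972:Fri 1973:Sat✓ 1974:Sun✓ 1975:Mon✓ 1976:Wed 1977:Thu
Years with five Mondays: 1951, 1952, 1956, 1957, 1958, 1962, 1963, 1968, 1969, 1973, 1974, 1975 → 12.

12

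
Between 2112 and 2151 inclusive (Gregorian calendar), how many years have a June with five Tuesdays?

12

June has 30 days; it has five Tuesdays when Tuesday falls among the first (month-length − 28) days — i.e. when June 1 is one of Tuesday/Monday.
June 1 by year: 2112:Wed 2113:Thu 2114:Fri 2115:Sat 2116:Mon✓ 2117:Tue✓ 2118:Wed 2119:Thu 2120:Sat 2121:Sun 2122:Mon✓ 2123:Tue✓ 2124:Thu 2125:Fri 2126:Sat …(10 more)… 2137:Sat 2138:Sun 2139:Mon✓ 2140:Wed 2141:Thu 2142:Fri 2143:Sat 2144:Mon✓ 2145:Tue✓ 2146:Wed 2147:Thu 2148:Sat 2149:Sun 2150:Mon✓ 2151:Tue✓
Years with five Tuesdays: 2116, 2117, 2122, 2123, 2128, 2133, 2134, 2139, 2144, 2145, 2150, 2151 → 12.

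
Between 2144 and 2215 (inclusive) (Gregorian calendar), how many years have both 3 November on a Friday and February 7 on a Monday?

2

Check each year's weekday for 3 November and February 7:
  2144: Tue/Fri  2145: Wed/Sun  2146: Thu/Mon  2147: Fri/Tue  2148: Sun/Wed  2149: Mon/Fri  2150: Tue/Sat  2151: Wed/Sun  2152: Fri/Mon ✓  2153: Sat/Wed  2154: Sun/Thu  2155: Mon/Fri  2156: Wed/Sat  2157: Thu/Mon  …(44 more)…  2202: Wed/Sun  2203: Thu/Mon  2204: Sat/Tue  2205: Sun/Thu  2206: Mon/Fri  2207: Tue/Sat  2208: Thu/Sun  2209: Fri/Tue  2210: Sat/Wed  2211: Sun/Thu  2212: Tue/Fri  2213: Wed/Sun  2214: Thu/Mon  2215: Fri/Tue
Both conditions hold in: 2152, 2180 — 2.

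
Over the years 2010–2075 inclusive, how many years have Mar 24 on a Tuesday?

9

Track Mar 24's weekday year by year (advancing +1, or +2 across a Feb 29):
  2010: Wed  2011: Thu (+1)  2012: Sat (+2)  2013: Sun (+1)  2014: Mon (+1)
  2015: Tue (+1) ✓  2016: Thu (+2)  2017: Fri (+1)  2018: Sat (+1)  2019: Sun (+1)
  2020: Tue (+2) ✓  2021: Wed (+1)  2022: Thu (+1)  2023: Fri (+1)  … (38 more years) …
  2062: Fri (+1)  2063: Sat (+1)  2064: Mon (+2)  2065: Tue (+1) ✓  2066: Wed (+1)
  2067: Thu (+1)  2068: Sat (+2)  2069: Sun (+1)  2070: Mon (+1)  2071: Tue (+1) ✓
  2072: Thu (+2)  2073: Fri (+1)  2074: Sat (+1)  2075: Sun (+1)
Tuesday years: 2015, 2020, 2026, 2037, 2043, 2048, 2054, 2065, 2071 — 9 in total.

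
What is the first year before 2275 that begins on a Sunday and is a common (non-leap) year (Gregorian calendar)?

Jan 1 advances by 2 weekdays after a leap year and by 1 after a common year.
2275: Jan 1 is Friday.
2274: Thursday
2273: Wednesday
2272: Monday (leap)
2271: Sunday
2271 begins on a Sunday and is a common year.

2271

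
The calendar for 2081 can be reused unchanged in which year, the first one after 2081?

Two years share a calendar iff Jan 1 falls on the same weekday and both are leap or both are common. 2081: Jan 1 is Wednesday, common year.
2082: Jan 1 Thursday, common
2083: Jan 1 Friday, common
2084: Jan 1 Saturday, leap
2085: Jan 1 Monday, common
2086: Jan 1 Tuesday, common
2087: Jan 1 Wednesday, common
2087 matches on both conditions.

2087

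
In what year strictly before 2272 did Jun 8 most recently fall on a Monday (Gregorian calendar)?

2268

From one year to the next, a fixed date's weekday advances by 1, or by 2 when a Feb 29 lies between the two dates.
2272: June 8 is Saturday.
2271: Thursday (−2)
2270: Wednesday (−1)
2269: Tuesday (−1)
2268: Monday (−1)
Jun 8 falls on a Monday in 2268.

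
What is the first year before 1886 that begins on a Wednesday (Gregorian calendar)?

Jan 1 advances by 2 weekdays after a leap year and by 1 after a common year.
1886: Jan 1 is Friday.
1885: Thursday
1884: Tuesday (leap)
1883: Monday
1882: Sunday
1881: Saturday
1880: Thursday (leap)
1879: Wednesday
1879 begins on a Wednesday

1879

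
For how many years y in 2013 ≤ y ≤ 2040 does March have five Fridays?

12

March has 31 days; it has five Fridays when Friday falls among the first (month-length − 28) days — i.e. when March 1 is one of Friday/Thursday/Wednesday.
March 1 by year: 2013:Fri✓ 2014:Sat 2015:Sun 2016:Tue 2017:Wed✓ 2018:Thu✓ 2019:Fri✓ 2020:Sun 2021:Mon 2022:Tue 2023:Wed✓ 2024:Fri✓ 2025:Sat 2026:Sun 2027:Mon 2028:Wed✓ 2029:Thu✓ 2030:Fri✓ 2031:Sat 2032:Mon 2033:Tue 2034:Wed✓ 2035:Thu✓ 2036:Sat 2037:Sun 2038:Mon 2039:Tue 2040:Thu✓
Years with five Fridays: 2013, 2017, 2018, 2019, 2023, 2024, 2028, 2029, 2030, 2034, 2035, 2040 → 12.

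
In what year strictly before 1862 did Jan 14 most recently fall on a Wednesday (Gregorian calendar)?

1857

From one year to the next, a fixed date's weekday advances by 1, or by 2 when a Feb 29 lies between the two dates.
1862: January 14 is Tuesday.
1861: Monday (−1)
1860: Saturday (−2)
1859: Friday (−1)
1858: Thursday (−1)
1857: Wednesday (−1)
Jan 14 falls on a Wednesday in 1857.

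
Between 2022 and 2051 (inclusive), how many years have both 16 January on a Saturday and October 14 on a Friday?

Check each year's weekday for 16 January and October 14:
  2022: Sun/Fri  2023: Mon/Sat  2024: Tue/Mon  2025: Thu/Tue  2026: Fri/Wed  2027: Sat/Thu  2028: Sun/Sat  2029: Tue/Sun  2030: Wed/Mon  2031: Thu/Tue  2032: Fri/Thu  2033: Sun/Fri  2034: Mon/Sat  2035: Tue/Sun  2036: Wed/Tue  2037: Fri/Wed  2038: Sat/Thu  2039: Sun/Fri  2040: Mon/Sun  2041: Wed/Mon  2042: Thu/Tue  2043: Fri/Wed  2044: Sat/Fri ✓  2045: Mon/Sat  2046: Tue/Sun  2047: Wed/Mon  2048: Thu/Wed  2049: Sat/Thu  2050: Sun/Fri  2051: Mon/Sat
Both conditions hold in: 2044 — 1.

1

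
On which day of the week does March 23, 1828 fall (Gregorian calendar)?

Sunday

January 1, 1828 is a Tuesday.
March 23 is day 83 of the year, i.e. 82 days after Jan 1.
82 mod 7 = 5, so advance 5 weekdays from Tuesday: Sunday.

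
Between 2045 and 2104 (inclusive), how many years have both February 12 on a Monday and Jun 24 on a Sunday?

Check each year's weekday for February 12 and Jun 24:
  2045: Sun/Sat  2046: Mon/Sun ✓  2047: Tue/Mon  2048: Wed/Wed  2049: Fri/Thu  2050: Sat/Fri  2051: Sun/Sat  2052: Mon/Mon  2053: Wed/Tue  2054: Thu/Wed  2055: Fri/Thu  2056: Sat/Sat  2057: Mon/Sun ✓  2058: Tue/Mon  …(32 more)…  2091: Mon/Sun ✓  2092: Tue/Tue  2093: Thu/Wed  2094: Fri/Thu  2095: Sat/Fri  2096: Sun/Sun  2097: Tue/Mon  2098: Wed/Tue  2099: Thu/Wed  2100: Fri/Thu  2101: Sat/Fri  2102: Sun/Sat  2103: Mon/Sun ✓  2104: Tue/Tue
Both conditions hold in: 2046, 2057, 2063, 2074, 2085, 2091, 2103 — 7.

7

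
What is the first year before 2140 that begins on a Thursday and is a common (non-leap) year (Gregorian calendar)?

2139

Jan 1 advances by 2 weekdays after a leap year and by 1 after a common year.
2140: Jan 1 is Friday (leap).
2139: Thursday
2139 begins on a Thursday and is a common year.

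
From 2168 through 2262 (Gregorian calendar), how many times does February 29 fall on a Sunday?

3

Leap years in 2168–2262: 23 of them.
Feb 29 weekday advances by 5 (mod 7) from one leap year to the next four years later (or differs when a century non-leap intervenes).
Leap-day weekdays: 2168:Mon 2172:Sat 2176:Thu 2180:Tue 2184:Sun✓ 2188:Fri 2192:Wed 2196:Mon 2204:Wed 2208:Mon 2212:Sat 2216:Thu 2220:Tue 2224:Sun✓ 2228:Fri 2232:Wed 2236:Mon 2240:Sat 2244:Thu 2248:Tue 2252:Sun✓ 2256:Fri 2260:Wed
Sunday: 2184, 2224, 2252 → 3.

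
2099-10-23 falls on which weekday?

Friday

January 1, 2099 is a Thursday.
October 23 is day 296 of the year, i.e. 295 days after Jan 1.
295 mod 7 = 1, so advance 1 weekday from Thursday: Friday.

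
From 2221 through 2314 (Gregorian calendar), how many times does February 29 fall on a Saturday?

4

Leap years in 2221–2314: 22 of them.
Feb 29 weekday advances by 5 (mod 7) from one leap year to the next four years later (or differs when a century non-leap intervenes).
Leap-day weekdays: 2224:Sun 2228:Fri 2232:Wed 2236:Mon 2240:Sat✓ 2244:Thu 2248:Tue 2252:Sun 2256:Fri 2260:Wed 2264:Mon 2268:Sat✓ 2272:Thu 2276:Tue 2280:Sun 2284:Fri 2288:Wed 2292:Mon 2296:Sat✓ 2304:Mon 2308:Sat✓ 2312:Thu
Saturday: 2240, 2268, 2296, 2308 → 4.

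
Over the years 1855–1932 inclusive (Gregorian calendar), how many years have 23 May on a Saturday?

Track 23 May's weekday year by year (advancing +1, or +2 across a Feb 29):
  1855: Wed  1856: Fri (+2)  1857: Sat (+1) ✓  1858: Sun (+1)  1859: Mon (+1)
  1860: Wed (+2)  1861: Thu (+1)  1862: Fri (+1)  1863: Sat (+1) ✓  1864: Mon (+2)
  1865: Tue (+1)  1866: Wed (+1)  1867: Thu (+1)  1868: Sat (+2) ✓  … (50 more years) …
  1919: Fri (+1)  1920: Sun (+2)  1921: Mon (+1)  1922: Tue (+1)  1923: Wed (+1)
  1924: Fri (+2)  1925: Sat (+1) ✓  1926: Sun (+1)  1927: Mon (+1)  1928: Wed (+2)
  1929: Thu (+1)  1930: Fri (+1)  1931: Sat (+1) ✓  1932: Mon (+2)
Saturday years: 1857, 1863, 1868, 1874, 1885, 1891, 1896, 1903, 1908, 1914, 1925, 1931 — 12 in total.

12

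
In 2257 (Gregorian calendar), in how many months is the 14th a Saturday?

Check the 14th of each month of 2257: Jan 14: Wed, Feb 14: Sat, Mar 14: Sat, Apr 14: Tue, May 14: Thu, Jun 14: Sun, Jul 14: Tue, Aug 14: Fri, Sep 14: Mon, Oct 14: Wed, Nov 14: Sat, Dec 14: Mon.
Saturday occurs in February, March, November — 3 months.

3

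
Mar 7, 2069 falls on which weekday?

January 1, 2069 is a Tuesday.
March 7 is day 66 of the year, i.e. 65 days after Jan 1.
65 mod 7 = 2, so advance 2 weekdays from Tuesday: Thursday.

Thursday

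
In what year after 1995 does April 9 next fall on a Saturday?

2005

From one year to the next, a fixed date's weekday advances by 1, or by 2 when a Feb 29 lies between the two dates.
1995: April 9 is Sunday.
1996: Tuesday (+2)
1997: Wednesday (+1)
1998: Thursday (+1)
1999: Friday (+1)
2000: Sunday (+2)
2001: Monday (+1)
2002: Tuesday (+1)
2003: Wednesday (+1)
2004: Friday (+2)
2005: Saturday (+1)
April 9 falls on a Saturday in 2005.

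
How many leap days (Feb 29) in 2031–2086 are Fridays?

2

Leap years in 2031–2086: 14 of them.
Feb 29 weekday advances by 5 (mod 7) from one leap year to the next four years later (or differs when a century non-leap intervenes).
Leap-day weekdays: 2032:Sun 2036:Fri✓ 2040:Wed 2044:Mon 2048:Sat 2052:Thu 2056:Tue 2060:Sun 2064:Fri✓ 2068:Wed 2072:Mon 2076:Sat 2080:Thu 2084:Tue
Friday: 2036, 2064 → 2.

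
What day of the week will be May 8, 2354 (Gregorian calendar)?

January 1, 2354 is a Friday.
May 8 is day 128 of the year, i.e. 127 days after Jan 1.
127 mod 7 = 1, so advance 1 weekday from Friday: Saturday.

Saturday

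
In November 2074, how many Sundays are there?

November 2074 has 30 days and begins on Thursday.
The first Sunday is November 4.
Sundays fall on 4, 11, 18, 25 — that's 4.

4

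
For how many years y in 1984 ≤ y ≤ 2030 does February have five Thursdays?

February has 28 days (29 in leap years); it has five Thursdays when Thursday falls among the first (month-length − 28) days — i.e. when February 1 is Thursday in a leap year (never in a common year).
February 1 by year: 1984:Wed 1985:Fri 1986:Sat 1987:Sun 1988:Mon 1989:Wed 1990:Thu 1991:Fri 1992:Sat 1993:Mon 1994:Tue 1995:Wed 1996:Thu✓ 1997:Sat 1998:Sun …(17 more)… 2016:Mon 2017:Wed 2018:Thu 2019:Fri 2020:Sat 2021:Mon 2022:Tue 2023:Wed 2024:Thu✓ 2025:Sat 2026:Sun 2027:Mon 2028:Tue 2029:Thu 2030:Fri
Years with five Thursdays: 1996, 2024 → 2.

2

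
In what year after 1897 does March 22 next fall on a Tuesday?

From one year to the next, a fixed date's weekday advances by 1, or by 2 when a Feb 29 lies between the two dates.
1897: March 22 is Monday.
1898: Tuesday (+1)
March 22 falls on a Tuesday in 1898.

1898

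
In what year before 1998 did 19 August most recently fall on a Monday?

1996

From one year to the next, a fixed date's weekday advances by 1, or by 2 when a Feb 29 lies between the two dates.
1998: August 19 is Wednesday.
1997: Tuesday (−1)
1996: Monday (−1)
19 August falls on a Monday in 1996.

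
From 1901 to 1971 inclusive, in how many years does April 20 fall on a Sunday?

Track April 20's weekday year by year (advancing +1, or +2 across a Feb 29):
  1901: Sat  1902: Sun (+1) ✓  1903: Mon (+1)  1904: Wed (+2)  1905: Thu (+1)
  1906: Fri (+1)  1907: Sat (+1)  1908: Mon (+2)  1909: Tue (+1)  1910: Wed (+1)
  1911: Thu (+1)  1912: Sat (+2)  1913: Sun (+1) ✓  1914: Mon (+1)  … (43 more years) …
  1958: Sun (+1) ✓  1959: Mon (+1)  1960: Wed (+2)  1961: Thu (+1)  1962: Fri (+1)
  1963: Sat (+1)  1964: Mon (+2)  1965: Tue (+1)  1966: Wed (+1)  1967: Thu (+1)
  1968: Sat (+2)  1969: Sun (+1) ✓  1970: Mon (+1)  1971: Tue (+1)
Sunday years: 1902, 1913, 1919, 1924, 1930, 1941, 1947, 1952, 1958, 1969 — 10 in total.

10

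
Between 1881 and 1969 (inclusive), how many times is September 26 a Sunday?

11

Track September 26's weekday year by year (advancing +1, or +2 across a Feb 29):
  1881: Mon  1882: Tue (+1)  1883: Wed (+1)  1884: Fri (+2)  1885: Sat (+1)
  1886: Sun (+1) ✓  1887: Mon (+1)  1888: Wed (+2)  1889: Thu (+1)  1890: Fri (+1)
  1891: Sat (+1)  1892: Mon (+2)  1893: Tue (+1)  1894: Wed (+1)  … (61 more years) …
  1956: Wed (+2)  1957: Thu (+1)  1958: Fri (+1)  1959: Sat (+1)  1960: Mon (+2)
  1961: Tue (+1)  1962: Wed (+1)  1963: Thu (+1)  1964: Sat (+2)  1965: Sun (+1) ✓
  1966: Mon (+1)  1967: Tue (+1)  1968: Thu (+2)  1969: Fri (+1)
Sunday years: 1886, 1897, 1909, 1915, 1920, 1926, 1937, 1943, 1948, 1954, 1965 — 11 in total.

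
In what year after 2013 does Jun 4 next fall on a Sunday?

From one year to the next, a fixed date's weekday advances by 1, or by 2 when a Feb 29 lies between the two dates.
2013: June 4 is Tuesday.
2014: Wednesday (+1)
2015: Thursday (+1)
2016: Saturday (+2)
2017: Sunday (+1)
Jun 4 falls on a Sunday in 2017.

2017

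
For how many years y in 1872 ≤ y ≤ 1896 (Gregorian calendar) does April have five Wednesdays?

April has 30 days; it has five Wednesdays when Wednesday falls among the first (month-length − 28) days — i.e. when April 1 is one of Wednesday/Tuesday.
April 1 by year: 1872:Mon 1873:Tue✓ 1874:Wed✓ 1875:Thu 1876:Sat 1877:Sun 1878:Mon 1879:Tue✓ 1880:Thu 1881:Fri 1882:Sat 1883:Sun 1884:Tue✓ 1885:Wed✓ 1886:Thu 1887:Fri 1888:Sun 1889:Mon 1890:Tue✓ 1891:Wed✓ 1892:Fri 1893:Sat 1894:Sun 1895:Mon 1896:Wed✓
Years with five Wednesdays: 1873, 1874, 1879, 1884, 1885, 1890, 1891, 1896 → 8.

8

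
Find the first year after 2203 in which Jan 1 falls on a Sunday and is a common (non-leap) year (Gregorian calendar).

Jan 1 advances by 2 weekdays after a leap year and by 1 after a common year.
2203: Jan 1 is Saturday.
2204: Sunday (leap)
2205: Tuesday
2206: Wednesday
2207: Thursday
2208: Friday (leap)
2209: Sunday
2209 begins on a Sunday and is a common year.

2209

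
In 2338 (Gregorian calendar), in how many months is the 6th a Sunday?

Check the 6th of each month of 2338: Jan 6: Thu, Feb 6: Sun, Mar 6: Sun, Apr 6: Wed, May 6: Fri, Jun 6: Mon, Jul 6: Wed, Aug 6: Sat, Sep 6: Tue, Oct 6: Thu, Nov 6: Sun, Dec 6: Tue.
Sunday occurs in February, March, November — 3 months.

3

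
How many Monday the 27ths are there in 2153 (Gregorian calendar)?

1

Check the 27th of each month of 2153: Jan 27: Sat, Feb 27: Tue, Mar 27: Tue, Apr 27: Fri, May 27: Sun, Jun 27: Wed, Jul 27: Fri, Aug 27: Mon, Sep 27: Thu, Oct 27: Sat, Nov 27: Tue, Dec 27: Thu.
Monday occurs in August — 1 month.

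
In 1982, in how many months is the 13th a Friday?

1

Check the 13th of each month of 1982: Jan 13: Wed, Feb 13: Sat, Mar 13: Sat, Apr 13: Tue, May 13: Thu, Jun 13: Sun, Jul 13: Tue, Aug 13: Fri, Sep 13: Mon, Oct 13: Wed, Nov 13: Sat, Dec 13: Mon.
Friday occurs in August — 1 month.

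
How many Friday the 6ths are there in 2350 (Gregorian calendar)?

Check the 6th of each month of 2350: Jan 6: Fri, Feb 6: Mon, Mar 6: Mon, Apr 6: Thu, May 6: Sat, Jun 6: Tue, Jul 6: Thu, Aug 6: Sun, Sep 6: Wed, Oct 6: Fri, Nov 6: Mon, Dec 6: Wed.
Friday occurs in January, October — 2 months.

2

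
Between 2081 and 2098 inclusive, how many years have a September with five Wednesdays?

5

September has 30 days; it has five Wednesdays when Wednesday falls among the first (month-length − 28) days — i.e. when September 1 is one of Wednesday/Tuesday.
September 1 by year: 2081:Mon 2082:Tue✓ 2083:Wed✓ 2084:Fri 2085:Sat 2086:Sun 2087:Mon 2088:Wed✓ 2089:Thu 2090:Fri 2091:Sat 2092:Mon 2093:Tue✓ 2094:Wed✓ 2095:Thu 2096:Sat 2097:Sun 2098:Mon
Years with five Wednesdays: 2082, 2083, 2088, 2093, 2094 → 5.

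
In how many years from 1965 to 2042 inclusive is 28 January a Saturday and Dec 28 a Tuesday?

Check each year's weekday for 28 January and Dec 28:
  1965: Thu/Tue  1966: Fri/Wed  1967: Sat/Thu  1968: Sun/Sat  1969: Tue/Sun  1970: Wed/Mon  1971: Thu/Tue  1972: Fri/Thu  1973: Sun/Fri  1974: Mon/Sat  1975: Tue/Sun  1976: Wed/Tue  1977: Fri/Wed  1978: Sat/Thu  …(50 more)…  2029: Sun/Fri  2030: Mon/Sat  2031: Tue/Sun  2032: Wed/Tue  2033: Fri/Wed  2034: Sat/Thu  2035: Sun/Fri  2036: Mon/Sun  2037: Wed/Mon  2038: Thu/Tue  2039: Fri/Wed  2040: Sat/Fri  2041: Mon/Sat  2042: Tue/Sun
Both conditions hold in: no year — 0.

0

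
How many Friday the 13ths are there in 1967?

2

Check the 13th of each month of 1967: Jan 13: Fri, Feb 13: Mon, Mar 13: Mon, Apr 13: Thu, May 13: Sat, Jun 13: Tue, Jul 13: Thu, Aug 13: Sun, Sep 13: Wed, Oct 13: Fri, Nov 13: Mon, Dec 13: Wed.
Friday occurs in January, October — 2 months.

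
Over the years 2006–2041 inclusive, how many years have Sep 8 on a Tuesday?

5

Track Sep 8's weekday year by year (advancing +1, or +2 across a Feb 29):
  2006: Fri  2007: Sat (+1)  2008: Mon (+2)  2009: Tue (+1) ✓  2010: Wed (+1)
  2011: Thu (+1)  2012: Sat (+2)  2013: Sun (+1)  2014: Mon (+1)  2015: Tue (+1) ✓
  2016: Thu (+2)  2017: Fri (+1)  2018: Sat (+1)  2019: Sun (+1)  … (8 more years) …
  2028: Fri (+2)  2029: Sat (+1)  2030: Sun (+1)  2031: Mon (+1)  2032: Wed (+2)
  2033: Thu (+1)  2034: Fri (+1)  2035: Sat (+1)  2036: Mon (+2)  2037: Tue (+1) ✓
  2038: Wed (+1)  2039: Thu (+1)  2040: Sat (+2)  2041: Sun (+1)
Tuesday years: 2009, 2015, 2020, 2026, 2037 — 5 in total.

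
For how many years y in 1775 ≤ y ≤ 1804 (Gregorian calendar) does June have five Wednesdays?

8

June has 30 days; it has five Wednesdays when Wednesday falls among the first (month-length − 28) days — i.e. when June 1 is one of Wednesday/Tuesday.
June 1 by year: 1775:Thu 1776:Sat 1777:Sun 1778:Mon 1779:Tue✓ 1780:Thu 1781:Fri 1782:Sat 1783:Sun 1784:Tue✓ 1785:Wed✓ 1786:Thu 1787:Fri 1788:Sun 1789:Mon 1790:Tue✓ 1791:Wed✓ 1792:Fri 1793:Sat 1794:Sun 1795:Mon 1796:Wed✓ 1797:Thu 1798:Fri 1799:Sat 1800:Sun 1801:Mon 1802:Tue✓ 1803:Wed✓ 1804:Fri
Years with five Wednesdays: 1779, 1784, 1785, 1790, 1791, 1796, 1802, 1803 → 8.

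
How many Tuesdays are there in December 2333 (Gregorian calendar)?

4

December 2333 has 31 days and begins on Friday.
The first Tuesday is December 5.
Tuesdays fall on 5, 12, 19, 26 — that's 4.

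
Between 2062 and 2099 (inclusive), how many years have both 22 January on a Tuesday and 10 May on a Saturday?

Check each year's weekday for 22 January and 10 May:
  2062: Sun/Wed  2063: Mon/Thu  2064: Tue/Sat ✓  2065: Thu/Sun  2066: Fri/Mon  2067: Sat/Tue  2068: Sun/Thu  2069: Tue/Fri  2070: Wed/Sat  2071: Thu/Sun  2072: Fri/Tue  2073: Sun/Wed  2074: Mon/Thu  2075: Tue/Fri  …(10 more)…  2086: Tue/Fri  2087: Wed/Sat  2088: Thu/Mon  2089: Sat/Tue  2090: Sun/Wed  2091: Mon/Thu  2092: Tue/Sat ✓  2093: Thu/Sun  2094: Fri/Mon  2095: Sat/Tue  2096: Sun/Thu  2097: Tue/Fri  2098: Wed/Sat  2099: Thu/Sun
Both conditions hold in: 2064, 2092 — 2.

2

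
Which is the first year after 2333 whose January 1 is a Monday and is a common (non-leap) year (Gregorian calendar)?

2334

Jan 1 advances by 2 weekdays after a leap year and by 1 after a common year.
2333: Jan 1 is Sunday.
2334: Monday
2334 begins on a Monday and is a common year.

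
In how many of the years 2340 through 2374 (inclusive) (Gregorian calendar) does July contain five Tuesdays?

July has 31 days; it has five Tuesdays when Tuesday falls among the first (month-length − 28) days — i.e. when July 1 is one of Tuesday/Monday/Sunday.
July 1 by year: 2340:Mon✓ 2341:Tue✓ 2342:Wed 2343:Thu 2344:Sat 2345:Sun✓ 2346:Mon✓ 2347:Tue✓ 2348:Thu 2349:Fri 2350:Sat 2351:Sun✓ 2352:Tue✓ 2353:Wed 2354:Thu …(5 more)… 2360:Fri 2361:Sat 2362:Sun✓ 2363:Mon✓ 2364:Wed 2365:Thu 2366:Fri 2367:Sat 2368:Mon✓ 2369:Tue✓ 2370:Wed 2371:Thu 2372:Sat 2373:Sun✓ 2374:Mon✓
Years with five Tuesdays: 2340, 2341, 2345, 2346, 2347, 2351, 2352, 2356, 2357, 2358, 2362, 2363, 2368, 2369, 2373, 2374 → 16.

16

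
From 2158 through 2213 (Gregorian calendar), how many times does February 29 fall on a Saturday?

2

Leap years in 2158–2213: 13 of them.
Feb 29 weekday advances by 5 (mod 7) from one leap year to the next four years later (or differs when a century non-leap intervenes).
Leap-day weekdays: 2160:Fri 2164:Wed 2168:Mon 2172:Sat✓ 2176:Thu 2180:Tue 2184:Sun 2188:Fri 2192:Wed 2196:Mon 2204:Wed 2208:Mon 2212:Sat✓
Saturday: 2172, 2212 → 2.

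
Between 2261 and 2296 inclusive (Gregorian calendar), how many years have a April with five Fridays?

9

April has 30 days; it has five Fridays when Friday falls among the first (month-length − 28) days — i.e. when April 1 is one of Friday/Thursday.
April 1 by year: 2261:Mon 2262:Tue 2263:Wed 2264:Fri✓ 2265:Sat 2266:Sun 2267:Mon 2268:Wed 2269:Thu✓ 2270:Fri✓ 2271:Sat 2272:Mon 2273:Tue 2274:Wed 2275:Thu✓ …(6 more)… 2282:Sat 2283:Sun 2284:Tue 2285:Wed 2286:Thu✓ 2287:Fri✓ 2288:Sun 2289:Mon 2290:Tue 2291:Wed 2292:Fri✓ 2293:Sat 2294:Sun 2295:Mon 2296:Wed
Years with five Fridays: 2264, 2269, 2270, 2275, 2280, 2281, 2286, 2287, 2292 → 9.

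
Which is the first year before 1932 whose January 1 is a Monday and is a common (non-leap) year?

Jan 1 advances by 2 weekdays after a leap year and by 1 after a common year.
1932: Jan 1 is Friday (leap).
1931: Thursday
1930: Wednesday
1929: Tuesday
1928: Sunday (leap)
1927: Saturday
1926: Friday
1925: Thursday
1924: Tuesday (leap)
1923: Monday
1923 begins on a Monday and is a common year.

1923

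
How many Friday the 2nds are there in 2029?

Check the 2nd of each month of 2029: Jan 2: Tue, Feb 2: Fri, Mar 2: Fri, Apr 2: Mon, May 2: Wed, Jun 2: Sat, Jul 2: Mon, Aug 2: Thu, Sep 2: Sun, Oct 2: Tue, Nov 2: Fri, Dec 2: Sun.
Friday occurs in February, March, November — 3 months.

3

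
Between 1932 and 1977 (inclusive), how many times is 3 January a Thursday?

6

Track 3 January's weekday year by year (advancing +1, or +2 across a Feb 29):
  1932: Sun  1933: Tue (+2)  1934: Wed (+1)  1935: Thu (+1) ✓  1936: Fri (+1)
  1937: Sun (+2)  1938: Mon (+1)  1939: Tue (+1)  1940: Wed (+1)  1941: Fri (+2)
  1942: Sat (+1)  1943: Sun (+1)  1944: Mon (+1)  1945: Wed (+2)  … (18 more years) …
  1964: Fri (+1)  1965: Sun (+2)  1966: Mon (+1)  1967: Tue (+1)  1968: Wed (+1)
  1969: Fri (+2)  1970: Sat (+1)  1971: Sun (+1)  1972: Mon (+1)  1973: Wed (+2)
  1974: Thu (+1) ✓  1975: Fri (+1)  1976: Sat (+1)  1977: Mon (+2)
Thursday years: 1935, 1946, 1952, 1957, 1963, 1974 — 6 in total.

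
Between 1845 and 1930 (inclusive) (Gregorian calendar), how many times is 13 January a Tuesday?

Track 13 January's weekday year by year (advancing +1, or +2 across a Feb 29):
  1845: Mon  1846: Tue (+1) ✓  1847: Wed (+1)  1848: Thu (+1)  1849: Sat (+2)
  1850: Sun (+1)  1851: Mon (+1)  1852: Tue (+1) ✓  1853: Thu (+2)  1854: Fri (+1)
  1855: Sat (+1)  1856: Sun (+1)  1857: Tue (+2) ✓  1858: Wed (+1)  … (58 more years) …
  1917: Sat (+2)  1918: Sun (+1)  1919: Mon (+1)  1920: Tue (+1) ✓  1921: Thu (+2)
  1922: Fri (+1)  1923: Sat (+1)  1924: Sun (+1)  1925: Tue (+2) ✓  1926: Wed (+1)
  1927: Thu (+1)  1928: Fri (+1)  1929: Sun (+2)  1930: Mon (+1)
Tuesday years: 1846, 1852, 1857, 1863, 1874, 1880, 1885, 1891, 1903, 1914, 1920, 1925 — 12 in total.

12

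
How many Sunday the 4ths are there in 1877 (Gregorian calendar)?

3

Check the 4th of each month of 1877: Jan 4: Thu, Feb 4: Sun, Mar 4: Sun, Apr 4: Wed, May 4: Fri, Jun 4: Mon, Jul 4: Wed, Aug 4: Sat, Sep 4: Tue, Oct 4: Thu, Nov 4: Sun, Dec 4: Tue.
Sunday occurs in February, March, November — 3 months.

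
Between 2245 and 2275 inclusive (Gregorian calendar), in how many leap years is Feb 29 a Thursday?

Leap years in 2245–2275: 7 of them.
Feb 29 weekday advances by 5 (mod 7) from one leap year to the next four years later (or differs when a century non-leap intervenes).
Leap-day weekdays: 2248:Tue 2252:Sun 2256:Fri 2260:Wed 2264:Mon 2268:Sat 2272:Thu✓
Thursday: 2272 → 1.

1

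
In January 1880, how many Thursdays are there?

January 1880 has 31 days and begins on Thursday.
The first Thursday is January 1.
Thursdays fall on 1, 8, 15, 22, 29 — that's 5.

5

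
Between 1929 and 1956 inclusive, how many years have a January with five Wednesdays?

January has 31 days; it has five Wednesdays when Wednesday falls among the first (month-length − 28) days — i.e. when January 1 is one of Wednesday/Tuesday/Monday.
January 1 by year: 1929:Tue✓ 1930:Wed✓ 1931:Thu 1932:Fri 1933:Sun 1934:Mon✓ 1935:Tue✓ 1936:Wed✓ 1937:Fri 1938:Sat 1939:Sun 1940:Mon✓ 1941:Wed✓ 1942:Thu 1943:Fri 1944:Sat 1945:Mon✓ 1946:Tue✓ 1947:Wed✓ 1948:Thu 1949:Sat 1950:Sun 1951:Mon✓ 1952:Tue✓ 1953:Thu 1954:Fri 1955:Sat 1956:Sun
Years with five Wednesdays: 1929, 1930, 1934, 1935, 1936, 1940, 1941, 1945, 1946, 1947, 1951, 1952 → 12.

12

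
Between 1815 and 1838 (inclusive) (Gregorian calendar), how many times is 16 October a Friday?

Track 16 October's weekday year by year (advancing +1, or +2 across a Feb 29):
  1815: Mon  1816: Wed (+2)  1817: Thu (+1)  1818: Fri (+1) ✓  1819: Sat (+1)
  1820: Mon (+2)  1821: Tue (+1)  1822: Wed (+1)  1823: Thu (+1)  1824: Sat (+2)
  1825: Sun (+1)  1826: Mon (+1)  1827: Tue (+1)  1828: Thu (+2)  1829: Fri (+1) ✓
  1830: Sat (+1)  1831: Sun (+1)  1832: Tue (+2)  1833: Wed (+1)  1834: Thu (+1)
  1835: Fri (+1) ✓  1836: Sun (+2)  1837: Mon (+1)  1838: Tue (+1)
Friday years: 1818, 1829, 1835 — 3 in total.

3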